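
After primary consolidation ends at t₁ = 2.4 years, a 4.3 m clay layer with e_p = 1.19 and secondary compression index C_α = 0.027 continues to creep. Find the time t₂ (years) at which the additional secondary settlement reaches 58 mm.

t₂ ≈ 29.8 years

S_s = C_α·H/(1+e_p)·log₁₀(t₂/t₁) ⇒ log₁₀(t₂/t₁) = S_s·(1+e_p)/(C_α·H).
log₁₀(t₂/t₁) = 0.058 × (1+1.19) / (0.027×4.3) = 1.094
t₂ = t₁ × 10^1.094 = 2.4 × 12.42 = 29.8 years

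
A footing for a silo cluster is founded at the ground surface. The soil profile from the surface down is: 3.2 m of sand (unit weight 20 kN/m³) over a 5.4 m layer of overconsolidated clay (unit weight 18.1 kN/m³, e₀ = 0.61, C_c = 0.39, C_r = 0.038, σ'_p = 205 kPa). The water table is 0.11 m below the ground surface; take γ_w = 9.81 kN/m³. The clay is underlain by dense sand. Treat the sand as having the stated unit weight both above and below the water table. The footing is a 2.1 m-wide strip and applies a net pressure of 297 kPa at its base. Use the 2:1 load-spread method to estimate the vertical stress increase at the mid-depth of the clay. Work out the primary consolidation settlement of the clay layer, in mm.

S_c ≈ 48.2 mm

Mid-depth of clay below the ground surface: z = 3.2 + 5.4/2 = 5.9 m.
Total vertical stress at mid-clay: σ_v = 20×3.2 + 18.1×2.7 = 112.87 kPa.
Pore pressure: u = 9.81×(5.9 − 0.11) = 56.8 kPa.
Initial effective stress: σ'_0 = σ_v − u = 112.87 − 56.8 = 56.07 kPa.
Stress increase at mid-clay by the 2:1 spreading method:
Δσ = qB/(B+z) = 297×2.1/(2.1+5.9) = 77.963 kPa
Final effective stress: σ'_f = 56.07 + 77.963 = 134.03 kPa.
σ'_f = 134.03 ≤ σ'_p = 205 kPa, so the clay remains overconsolidated and only the recompression index applies:
S_c = C_r·H/(1+e₀)·log₁₀(σ'_f/σ'_0) = 0.038×5.4/1.61×log₁₀(134.03/56.07)
    = 0.12745 × 0.37847 = 0.04824 m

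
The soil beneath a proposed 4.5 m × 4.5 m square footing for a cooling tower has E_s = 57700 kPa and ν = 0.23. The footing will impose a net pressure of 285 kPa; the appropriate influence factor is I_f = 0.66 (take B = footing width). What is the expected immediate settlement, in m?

Immediate (elastic) settlement: S_e = q·B·(1−ν²)/E_s · I_f.
S_e = 285 × 4.5 × (1 − 0.23²) / 57700 × 0.66
    = 285 × 4.5 × 0.9471 / 57700 × 0.66
    = 0.01389 m

S_e ≈ 0.0139 m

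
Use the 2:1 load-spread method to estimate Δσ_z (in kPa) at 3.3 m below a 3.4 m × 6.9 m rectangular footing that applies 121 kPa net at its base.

By the 2:1 method the load spreads at 1 horizontal : 2 vertical, so at depth z the loaded area has grown by z in each plan dimension:
Δσ = qBL/((B+z)(L+z)) = 121×3.4×6.9/((3.4+3.3)(6.9+3.3)) = 41.537 kPa

Δσ_z ≈ 41.5 kPa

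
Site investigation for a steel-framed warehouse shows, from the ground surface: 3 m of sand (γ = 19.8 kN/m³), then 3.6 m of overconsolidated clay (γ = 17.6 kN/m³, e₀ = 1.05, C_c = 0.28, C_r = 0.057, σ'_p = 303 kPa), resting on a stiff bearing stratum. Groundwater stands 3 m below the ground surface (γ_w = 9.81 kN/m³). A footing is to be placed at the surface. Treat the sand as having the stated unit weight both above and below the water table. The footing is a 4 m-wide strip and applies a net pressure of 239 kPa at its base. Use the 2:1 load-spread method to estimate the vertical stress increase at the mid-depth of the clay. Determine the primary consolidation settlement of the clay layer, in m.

S_c ≈ 0.0395 m

Mid-depth of clay below the ground surface: z = 3 + 3.6/2 = 4.8 m.
Total vertical stress at mid-clay: σ_v = 19.8×3 + 17.6×1.8 = 91.08 kPa.
Pore pressure: u = 9.81×(4.8 − 3) = 17.658 kPa.
Initial effective stress: σ'_0 = σ_v − u = 91.08 − 17.658 = 73.422 kPa.
Stress increase at mid-clay by the 2:1 spreading method:
Δσ = qB/(B+z) = 239×4/(4+4.8) = 108.64 kPa
Final effective stress: σ'_f = 73.422 + 108.64 = 182.06 kPa.
σ'_f = 182.06 ≤ σ'_p = 303 kPa, so the clay remains overconsolidated and only the recompression index applies:
S_c = C_r·H/(1+e₀)·log₁₀(σ'_f/σ'_0) = 0.057×3.6/2.05×log₁₀(182.06/73.422)
    = 0.1001 × 0.39439 = 0.03948 m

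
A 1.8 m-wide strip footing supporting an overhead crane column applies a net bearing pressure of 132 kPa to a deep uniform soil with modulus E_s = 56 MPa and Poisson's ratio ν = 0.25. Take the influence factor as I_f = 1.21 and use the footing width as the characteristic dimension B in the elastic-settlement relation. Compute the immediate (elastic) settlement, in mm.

S_e ≈ 4.81 mm

Immediate (elastic) settlement: S_e = q·B·(1−ν²)/E_s · I_f.
E_s = 56 MPa = 56000 kPa.
S_e = 132 × 1.8 × (1 − 0.25²) / 56000 × 1.21
    = 132 × 1.8 × 0.9375 / 56000 × 1.21
    = 0.004813 m = 4.813 mm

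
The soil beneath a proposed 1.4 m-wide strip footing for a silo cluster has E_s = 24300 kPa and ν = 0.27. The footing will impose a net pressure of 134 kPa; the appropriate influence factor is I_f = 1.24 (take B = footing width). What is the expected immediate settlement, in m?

S_e ≈ 0.00888 m

Immediate (elastic) settlement: S_e = q·B·(1−ν²)/E_s · I_f.
S_e = 134 × 1.4 × (1 − 0.27²) / 24300 × 1.24
    = 134 × 1.4 × 0.9271 / 24300 × 1.24
    = 0.008875 m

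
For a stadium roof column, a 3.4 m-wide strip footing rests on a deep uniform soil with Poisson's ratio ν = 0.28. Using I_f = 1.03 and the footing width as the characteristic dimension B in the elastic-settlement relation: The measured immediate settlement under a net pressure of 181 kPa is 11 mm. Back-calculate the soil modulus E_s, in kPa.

S_e = q·B·(1−ν²)/E_s · I_f  ⇒  E_s = q·B·(1−ν²)·I_f / S_e.
E_s = 181 × 3.4 × 0.9216 × 1.03 / 0.011 = 53110 kPa

E_s ≈ 53100 kPa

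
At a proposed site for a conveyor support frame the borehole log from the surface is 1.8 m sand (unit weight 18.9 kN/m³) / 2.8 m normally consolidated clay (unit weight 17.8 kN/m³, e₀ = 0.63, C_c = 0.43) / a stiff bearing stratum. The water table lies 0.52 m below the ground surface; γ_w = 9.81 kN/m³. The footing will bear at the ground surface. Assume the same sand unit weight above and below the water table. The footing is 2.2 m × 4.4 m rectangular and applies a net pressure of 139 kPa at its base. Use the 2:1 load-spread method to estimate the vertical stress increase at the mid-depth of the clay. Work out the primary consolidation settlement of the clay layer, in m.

S_c ≈ 0.223 m

Mid-depth of clay below the ground surface: z = 1.8 + 2.8/2 = 3.2 m.
Total vertical stress at mid-clay: σ_v = 18.9×1.8 + 17.8×1.4 = 58.94 kPa.
Pore pressure: u = 9.81×(3.2 − 0.52) = 26.291 kPa.
Initial effective stress: σ'_0 = σ_v − u = 58.94 − 26.291 = 32.649 kPa.
Stress increase at mid-clay by the 2:1 spreading method:
Δσ = qBL/((B+z)(L+z)) = 139×2.2×4.4/((2.2+3.2)(4.4+3.2)) = 32.786 kPa
Final effective stress: σ'_f = σ'_0 + Δσ = 32.649 + 32.786 = 65.435 kPa.
Normally consolidated clay, so the full stress increment lies on the virgin compression line:
S_c = C_c·H/(1+e₀)·log₁₀(σ'_f/σ'_0) = 0.43×2.8/(1+0.63)×log₁₀(65.435/32.649)
    = 0.73865 × 0.30194 = 0.223 m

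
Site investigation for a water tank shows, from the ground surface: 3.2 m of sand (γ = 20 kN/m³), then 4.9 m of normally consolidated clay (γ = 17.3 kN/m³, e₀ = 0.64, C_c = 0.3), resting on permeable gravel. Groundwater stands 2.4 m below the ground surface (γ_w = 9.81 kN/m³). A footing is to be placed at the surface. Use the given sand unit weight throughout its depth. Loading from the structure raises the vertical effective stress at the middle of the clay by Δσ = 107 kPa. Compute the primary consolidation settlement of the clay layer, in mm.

Mid-depth of clay below the ground surface: z = 3.2 + 4.9/2 = 5.65 m.
Total vertical stress at mid-clay: σ_v = 20×3.2 + 17.3×2.45 = 106.39 kPa.
Pore pressure: u = 9.81×(5.65 − 2.4) = 31.883 kPa.
Initial effective stress: σ'_0 = σ_v − u = 106.39 − 31.883 = 74.507 kPa.
Final effective stress: σ'_f = σ'_0 + Δσ = 74.507 + 107 = 181.51 kPa.
Normally consolidated clay, so the full stress increment lies on the virgin compression line:
S_c = C_c·H/(1+e₀)·log₁₀(σ'_f/σ'_0) = 0.3×4.9/(1+0.64)×log₁₀(181.51/74.507)
    = 0.89634 × 0.3867 = 0.3466 m

S_c ≈ 347 mm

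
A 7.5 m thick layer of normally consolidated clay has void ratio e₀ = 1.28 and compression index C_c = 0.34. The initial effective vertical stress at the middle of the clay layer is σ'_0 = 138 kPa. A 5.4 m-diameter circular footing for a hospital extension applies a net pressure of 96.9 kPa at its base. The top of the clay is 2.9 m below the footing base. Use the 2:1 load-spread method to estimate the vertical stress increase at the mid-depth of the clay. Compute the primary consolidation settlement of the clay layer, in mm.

Mid-depth of clay below the footing base: z = 2.9 + 7.5/2 = 6.65 m.
Stress increase at mid-clay by the 2:1 spreading method:
Δσ ≈ qD²/(D+z)² = 96.9×5.4²/(5.4+6.65)² = 19.46 kPa
Final effective stress: σ'_f = σ'_0 + Δσ = 138 + 19.46 = 157.46 kPa.
Normally consolidated clay, so the full stress increment lies on the virgin compression line:
S_c = C_c·H/(1+e₀)·log₁₀(σ'_f/σ'_0) = 0.34×7.5/(1+1.28)×log₁₀(157.46/138)
    = 1.1184 × 0.057291 = 0.06407 m

S_c ≈ 64.1 mm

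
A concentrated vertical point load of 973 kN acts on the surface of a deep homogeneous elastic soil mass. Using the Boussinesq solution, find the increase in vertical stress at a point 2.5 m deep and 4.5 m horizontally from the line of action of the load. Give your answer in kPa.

Boussinesq vertical stress below a point load on an elastic half-space:
Δσ_z = 3P/(2πz²) · [1 + (r/z)²]^(−5/2)
r/z = 4.5/2.5 = 1.8; [1+(r/z)²]^(−5/2) = 0.027014.
Δσ_z = 3×973/(2π×2.5²) × 0.027014 = 74.332 × 0.027014 = 2.008 kPa

Δσ_z ≈ 2.01 kPa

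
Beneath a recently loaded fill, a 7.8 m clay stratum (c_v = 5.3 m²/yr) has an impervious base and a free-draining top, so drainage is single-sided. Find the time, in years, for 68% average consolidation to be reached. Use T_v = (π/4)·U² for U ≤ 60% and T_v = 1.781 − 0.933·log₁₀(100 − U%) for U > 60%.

Drainage path length: H_d = H = 7.8 m (single drainage).
U > 60%: T_v = 1.781 − 0.933·log₁₀(100 − 68) = 0.3767.
t = T_v·H_d²/c_v = 0.3767×7.8²/5.3 = 4.324 years.

t ≈ 4.32 years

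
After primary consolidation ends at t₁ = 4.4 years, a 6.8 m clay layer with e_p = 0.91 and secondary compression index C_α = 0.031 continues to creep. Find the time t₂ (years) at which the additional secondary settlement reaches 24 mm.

t₂ ≈ 7.26 years

S_s = C_α·H/(1+e_p)·log₁₀(t₂/t₁) ⇒ log₁₀(t₂/t₁) = S_s·(1+e_p)/(C_α·H).
log₁₀(t₂/t₁) = 0.024 × (1+0.91) / (0.031×6.8) = 0.2175
t₂ = t₁ × 10^0.2175 = 4.4 × 1.65 = 7.26 years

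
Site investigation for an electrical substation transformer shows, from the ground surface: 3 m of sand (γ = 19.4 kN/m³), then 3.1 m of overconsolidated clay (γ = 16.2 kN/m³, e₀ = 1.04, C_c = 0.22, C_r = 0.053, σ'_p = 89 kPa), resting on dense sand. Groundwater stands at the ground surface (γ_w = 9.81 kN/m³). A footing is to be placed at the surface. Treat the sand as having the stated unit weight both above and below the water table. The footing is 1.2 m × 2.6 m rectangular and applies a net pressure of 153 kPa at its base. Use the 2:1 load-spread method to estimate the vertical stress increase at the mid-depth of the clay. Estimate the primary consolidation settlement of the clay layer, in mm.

S_c ≈ 9.18 mm

Mid-depth of clay below the ground surface: z = 3 + 3.1/2 = 4.55 m.
Total vertical stress at mid-clay: σ_v = 19.4×3 + 16.2×1.55 = 83.31 kPa.
Pore pressure: u = 9.81×(4.55 − 0) = 44.636 kPa.
Initial effective stress: σ'_0 = σ_v − u = 83.31 − 44.636 = 38.674 kPa.
Stress increase at mid-clay by the 2:1 spreading method:
Δσ = qBL/((B+z)(L+z)) = 153×1.2×2.6/((1.2+4.55)(2.6+4.55)) = 11.611 kPa
Final effective stress: σ'_f = 38.674 + 11.611 = 50.285 kPa.
σ'_f = 50.285 ≤ σ'_p = 89 kPa, so the clay remains overconsolidated and only the recompression index applies:
S_c = C_r·H/(1+e₀)·log₁₀(σ'_f/σ'_0) = 0.053×3.1/2.04×log₁₀(50.285/38.674)
    = 0.080539 × 0.11402 = 0.009183 m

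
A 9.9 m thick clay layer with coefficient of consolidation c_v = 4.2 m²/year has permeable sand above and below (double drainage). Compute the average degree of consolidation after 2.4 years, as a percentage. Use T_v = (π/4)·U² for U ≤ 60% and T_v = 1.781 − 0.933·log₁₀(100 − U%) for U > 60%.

U ≈ 70.6 %

Drainage path length: H_d = H/2 = 4.95 m (double drainage).
T_v = c_v·t/H_d² = 4.2×2.4/4.95² = 0.41139.
T_v = 0.41139 corresponds to the U > 60% branch:
U = 1 − 10^((1.781 − T_v)/0.933)/100 = 0.7063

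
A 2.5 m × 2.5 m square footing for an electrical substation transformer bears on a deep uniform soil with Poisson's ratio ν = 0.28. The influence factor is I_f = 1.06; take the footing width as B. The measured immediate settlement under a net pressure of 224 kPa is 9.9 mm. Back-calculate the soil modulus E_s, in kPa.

E_s ≈ 55300 kPa

S_e = q·B·(1−ν²)/E_s · I_f  ⇒  E_s = q·B·(1−ν²)·I_f / S_e.
E_s = 224 × 2.5 × 0.9216 × 1.06 / 0.0099 = 55260 kPa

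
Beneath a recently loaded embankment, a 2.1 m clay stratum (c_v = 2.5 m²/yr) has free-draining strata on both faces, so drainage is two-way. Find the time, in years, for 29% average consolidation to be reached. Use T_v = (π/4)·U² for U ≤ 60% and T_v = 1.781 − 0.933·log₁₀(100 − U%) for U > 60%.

t ≈ 0.0291 years

Drainage path length: H_d = H/2 = 1.05 m (double drainage).
U ≤ 60%: T_v = (π/4)·U² = (π/4)×0.29² = 0.066052.
t = T_v·H_d²/c_v = 0.066052×1.05²/2.5 = 0.02913 years.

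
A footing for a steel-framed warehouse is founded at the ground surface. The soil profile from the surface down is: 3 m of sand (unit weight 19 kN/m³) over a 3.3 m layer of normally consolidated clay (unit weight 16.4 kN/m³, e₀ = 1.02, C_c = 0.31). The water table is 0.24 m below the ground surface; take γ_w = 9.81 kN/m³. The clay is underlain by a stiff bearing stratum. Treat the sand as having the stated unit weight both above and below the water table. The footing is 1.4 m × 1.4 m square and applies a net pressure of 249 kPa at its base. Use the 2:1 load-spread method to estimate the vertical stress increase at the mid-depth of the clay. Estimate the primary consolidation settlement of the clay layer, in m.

Mid-depth of clay below the ground surface: z = 3 + 3.3/2 = 4.65 m.
Total vertical stress at mid-clay: σ_v = 19×3 + 16.4×1.65 = 84.06 kPa.
Pore pressure: u = 9.81×(4.65 − 0.24) = 43.262 kPa.
Initial effective stress: σ'_0 = σ_v − u = 84.06 − 43.262 = 40.798 kPa.
Stress increase at mid-clay by the 2:1 spreading method:
Δσ = qBL/((B+z)(L+z)) = 249×1.4×1.4/((1.4+4.65)(1.4+4.65)) = 13.334 kPa
Final effective stress: σ'_f = σ'_0 + Δσ = 40.798 + 13.334 = 54.132 kPa.
Normally consolidated clay, so the full stress increment lies on the virgin compression line:
S_c = C_c·H/(1+e₀)·log₁₀(σ'_f/σ'_0) = 0.31×3.3/(1+1.02)×log₁₀(54.132/40.798)
    = 0.50644 × 0.12282 = 0.0622 m

S_c ≈ 0.0622 m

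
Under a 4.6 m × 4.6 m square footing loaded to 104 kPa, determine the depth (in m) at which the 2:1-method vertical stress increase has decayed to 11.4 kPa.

2:1 spreading — at depth z the loaded area has grown by z in each plan dimension:
qB²/(B+z)² = Δσ_z ⇒ z = B(√(q/Δσ_z) − 1) = 4.6×(√(104/11.4) − 1) = 9.294 m

z ≈ 9.29 m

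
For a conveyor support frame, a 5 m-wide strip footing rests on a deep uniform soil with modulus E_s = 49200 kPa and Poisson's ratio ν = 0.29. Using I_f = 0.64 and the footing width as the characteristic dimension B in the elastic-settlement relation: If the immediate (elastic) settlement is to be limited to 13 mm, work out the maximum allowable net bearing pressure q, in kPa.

q ≈ 218 kPa

S_e = q·B·(1−ν²)/E_s · I_f  ⇒  q = S_e·E_s / (B·(1−ν²)·I_f).
q = 0.013 × 49200 / (5 × 0.9159 × 0.64) = 218.2 kPa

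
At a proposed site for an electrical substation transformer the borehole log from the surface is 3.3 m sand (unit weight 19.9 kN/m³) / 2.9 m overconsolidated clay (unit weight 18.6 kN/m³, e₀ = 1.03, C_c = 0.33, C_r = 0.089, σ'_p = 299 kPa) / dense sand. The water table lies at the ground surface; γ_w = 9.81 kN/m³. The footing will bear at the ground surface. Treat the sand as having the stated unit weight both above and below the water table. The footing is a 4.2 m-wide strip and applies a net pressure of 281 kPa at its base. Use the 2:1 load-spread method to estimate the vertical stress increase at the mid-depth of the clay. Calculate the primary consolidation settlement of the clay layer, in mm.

S_c ≈ 74.6 mm

Mid-depth of clay below the ground surface: z = 3.3 + 2.9/2 = 4.75 m.
Total vertical stress at mid-clay: σ_v = 19.9×3.3 + 18.6×1.45 = 92.64 kPa.
Pore pressure: u = 9.81×(4.75 − 0) = 46.598 kPa.
Initial effective stress: σ'_0 = σ_v − u = 92.64 − 46.598 = 46.042 kPa.
Stress increase at mid-clay by the 2:1 spreading method:
Δσ = qB/(B+z) = 281×4.2/(4.2+4.75) = 131.87 kPa
Final effective stress: σ'_f = 46.042 + 131.87 = 177.91 kPa.
σ'_f = 177.91 ≤ σ'_p = 299 kPa, so the clay remains overconsolidated and only the recompression index applies:
S_c = C_r·H/(1+e₀)·log₁₀(σ'_f/σ'_0) = 0.089×2.9/2.03×log₁₀(177.91/46.042)
    = 0.12715 × 0.58705 = 0.07464 m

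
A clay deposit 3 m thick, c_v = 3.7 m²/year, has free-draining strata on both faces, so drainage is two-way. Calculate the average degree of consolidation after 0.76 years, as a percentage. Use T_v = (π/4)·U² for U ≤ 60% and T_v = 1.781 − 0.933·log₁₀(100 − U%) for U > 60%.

U ≈ 96.3 %

Drainage path length: H_d = H/2 = 1.5 m (double drainage).
T_v = c_v·t/H_d² = 3.7×0.76/1.5² = 1.2498.
T_v = 1.2498 corresponds to the U > 60% branch:
U = 1 − 10^((1.781 − T_v)/0.933)/100 = 0.9629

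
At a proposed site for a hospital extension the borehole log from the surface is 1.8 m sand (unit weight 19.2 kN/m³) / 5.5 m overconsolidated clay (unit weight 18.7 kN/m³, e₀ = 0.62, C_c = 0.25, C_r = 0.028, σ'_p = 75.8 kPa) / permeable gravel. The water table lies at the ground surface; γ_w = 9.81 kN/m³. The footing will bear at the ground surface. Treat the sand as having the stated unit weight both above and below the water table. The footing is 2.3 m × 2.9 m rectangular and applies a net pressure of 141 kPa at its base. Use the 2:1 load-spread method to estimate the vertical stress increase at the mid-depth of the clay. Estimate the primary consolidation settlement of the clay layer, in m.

Mid-depth of clay below the ground surface: z = 1.8 + 5.5/2 = 4.55 m.
Total vertical stress at mid-clay: σ_v = 19.2×1.8 + 18.7×2.75 = 85.985 kPa.
Pore pressure: u = 9.81×(4.55 − 0) = 44.636 kPa.
Initial effective stress: σ'_0 = σ_v − u = 85.985 − 44.636 = 41.349 kPa.
Stress increase at mid-clay by the 2:1 spreading method:
Δσ = qBL/((B+z)(L+z)) = 141×2.3×2.9/((2.3+4.55)(2.9+4.55)) = 18.429 kPa
Final effective stress: σ'_f = 41.349 + 18.429 = 59.778 kPa.
σ'_f = 59.778 ≤ σ'_p = 75.8 kPa, so the clay remains overconsolidated and only the recompression index applies:
S_c = C_r·H/(1+e₀)·log₁₀(σ'_f/σ'_0) = 0.028×5.5/1.62×log₁₀(59.778/41.349)
    = 0.095063 × 0.16008 = 0.01522 m

S_c ≈ 0.0152 m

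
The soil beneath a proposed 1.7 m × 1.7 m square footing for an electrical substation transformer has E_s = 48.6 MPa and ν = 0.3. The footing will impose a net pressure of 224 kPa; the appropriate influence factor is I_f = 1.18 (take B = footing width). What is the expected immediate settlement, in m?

Immediate (elastic) settlement: S_e = q·B·(1−ν²)/E_s · I_f.
E_s = 48.6 MPa = 48600 kPa.
S_e = 224 × 1.7 × (1 − 0.3²) / 48600 × 1.18
    = 224 × 1.7 × 0.91 / 48600 × 1.18
    = 0.008414 m

S_e ≈ 0.00841 m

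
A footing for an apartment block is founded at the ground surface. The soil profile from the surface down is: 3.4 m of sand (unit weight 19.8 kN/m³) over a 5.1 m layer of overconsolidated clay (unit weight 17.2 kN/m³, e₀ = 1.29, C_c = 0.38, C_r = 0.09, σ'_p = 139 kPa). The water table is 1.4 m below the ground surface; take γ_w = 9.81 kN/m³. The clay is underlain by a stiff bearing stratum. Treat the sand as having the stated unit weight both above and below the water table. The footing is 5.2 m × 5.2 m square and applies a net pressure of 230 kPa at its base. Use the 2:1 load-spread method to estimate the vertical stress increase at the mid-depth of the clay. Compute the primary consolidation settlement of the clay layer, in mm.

Mid-depth of clay below the ground surface: z = 3.4 + 5.1/2 = 5.95 m.
Total vertical stress at mid-clay: σ_v = 19.8×3.4 + 17.2×2.55 = 111.18 kPa.
Pore pressure: u = 9.81×(5.95 − 1.4) = 44.636 kPa.
Initial effective stress: σ'_0 = σ_v − u = 111.18 − 44.636 = 66.544 kPa.
Stress increase at mid-clay by the 2:1 spreading method:
Δσ = qBL/((B+z)(L+z)) = 230×5.2×5.2/((5.2+5.95)(5.2+5.95)) = 50.025 kPa
Final effective stress: σ'_f = 66.544 + 50.025 = 116.57 kPa.
σ'_f = 116.57 ≤ σ'_p = 139 kPa, so the clay remains overconsolidated and only the recompression index applies:
S_c = C_r·H/(1+e₀)·log₁₀(σ'_f/σ'_0) = 0.09×5.1/2.29×log₁₀(116.57/66.544)
    = 0.20044 × 0.24348 = 0.0488 m

S_c ≈ 48.8 mm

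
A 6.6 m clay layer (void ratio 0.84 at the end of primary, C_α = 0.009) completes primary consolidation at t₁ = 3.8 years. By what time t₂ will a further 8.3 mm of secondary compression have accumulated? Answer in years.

t₂ ≈ 6.87 years

S_s = C_α·H/(1+e_p)·log₁₀(t₂/t₁) ⇒ log₁₀(t₂/t₁) = S_s·(1+e_p)/(C_α·H).
log₁₀(t₂/t₁) = 0.0083 × (1+0.84) / (0.009×6.6) = 0.2571
t₂ = t₁ × 10^0.2571 = 3.8 × 1.808 = 6.869 years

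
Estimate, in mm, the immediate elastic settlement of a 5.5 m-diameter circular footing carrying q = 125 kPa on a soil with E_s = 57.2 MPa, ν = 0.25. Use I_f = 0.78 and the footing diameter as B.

S_e ≈ 8.79 mm

Immediate (elastic) settlement: S_e = q·B·(1−ν²)/E_s · I_f.
E_s = 57.2 MPa = 57200 kPa.
S_e = 125 × 5.5 × (1 − 0.25²) / 57200 × 0.78
    = 125 × 5.5 × 0.9375 / 57200 × 0.78
    = 0.008789 m = 8.789 mm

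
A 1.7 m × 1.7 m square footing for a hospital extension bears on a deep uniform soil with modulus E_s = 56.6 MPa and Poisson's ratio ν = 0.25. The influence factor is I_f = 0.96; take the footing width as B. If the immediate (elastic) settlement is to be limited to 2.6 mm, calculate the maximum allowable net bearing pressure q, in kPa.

q ≈ 96.2 kPa

E_s = 56.6 MPa = 56600 kPa.
S_e = q·B·(1−ν²)/E_s · I_f  ⇒  q = S_e·E_s / (B·(1−ν²)·I_f).
q = 0.0026 × 56600 / (1.7 × 0.9375 × 0.96) = 96.18 kPa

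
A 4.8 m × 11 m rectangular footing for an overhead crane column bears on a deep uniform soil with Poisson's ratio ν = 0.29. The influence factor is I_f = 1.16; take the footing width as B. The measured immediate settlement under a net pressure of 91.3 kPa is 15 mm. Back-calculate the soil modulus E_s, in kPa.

E_s ≈ 31000 kPa

S_e = q·B·(1−ν²)/E_s · I_f  ⇒  E_s = q·B·(1−ν²)·I_f / S_e.
E_s = 91.3 × 4.8 × 0.9159 × 1.16 / 0.015 = 31040 kPa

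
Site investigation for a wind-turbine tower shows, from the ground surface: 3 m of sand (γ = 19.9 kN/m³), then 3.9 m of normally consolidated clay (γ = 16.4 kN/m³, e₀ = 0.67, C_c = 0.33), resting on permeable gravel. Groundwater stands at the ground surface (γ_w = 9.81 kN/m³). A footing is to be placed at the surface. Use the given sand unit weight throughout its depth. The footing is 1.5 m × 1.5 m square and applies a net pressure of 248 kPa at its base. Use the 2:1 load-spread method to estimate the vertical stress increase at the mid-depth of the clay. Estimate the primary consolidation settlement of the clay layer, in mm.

S_c ≈ 90.6 mm

Mid-depth of clay below the ground surface: z = 3 + 3.9/2 = 4.95 m.
Total vertical stress at mid-clay: σ_v = 19.9×3 + 16.4×1.95 = 91.68 kPa.
Pore pressure: u = 9.81×(4.95 − 0) = 48.56 kPa.
Initial effective stress: σ'_0 = σ_v − u = 91.68 − 48.56 = 43.12 kPa.
Stress increase at mid-clay by the 2:1 spreading method:
Δσ = qBL/((B+z)(L+z)) = 248×1.5×1.5/((1.5+4.95)(1.5+4.95)) = 13.413 kPa
Final effective stress: σ'_f = σ'_0 + Δσ = 43.12 + 13.413 = 56.533 kPa.
Normally consolidated clay, so the full stress increment lies on the virgin compression line:
S_c = C_c·H/(1+e₀)·log₁₀(σ'_f/σ'_0) = 0.33×3.9/(1+0.67)×log₁₀(56.533/43.12)
    = 0.77066 × 0.11762 = 0.09065 m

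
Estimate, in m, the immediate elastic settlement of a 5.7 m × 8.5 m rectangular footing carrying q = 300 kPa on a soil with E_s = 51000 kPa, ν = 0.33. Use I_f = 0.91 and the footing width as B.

S_e ≈ 0.0272 m

Immediate (elastic) settlement: S_e = q·B·(1−ν²)/E_s · I_f.
S_e = 300 × 5.7 × (1 − 0.33²) / 51000 × 0.91
    = 300 × 5.7 × 0.8911 / 51000 × 0.91
    = 0.02719 m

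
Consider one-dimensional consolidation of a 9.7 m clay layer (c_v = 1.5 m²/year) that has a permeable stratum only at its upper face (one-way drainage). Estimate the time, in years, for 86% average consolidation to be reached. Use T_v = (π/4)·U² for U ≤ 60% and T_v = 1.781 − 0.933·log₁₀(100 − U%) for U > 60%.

Drainage path length: H_d = H = 9.7 m (single drainage).
U > 60%: T_v = 1.781 − 0.933·log₁₀(100 − 86) = 0.71166.
t = T_v·H_d²/c_v = 0.71166×9.7²/1.5 = 44.64 years.

t ≈ 44.6 years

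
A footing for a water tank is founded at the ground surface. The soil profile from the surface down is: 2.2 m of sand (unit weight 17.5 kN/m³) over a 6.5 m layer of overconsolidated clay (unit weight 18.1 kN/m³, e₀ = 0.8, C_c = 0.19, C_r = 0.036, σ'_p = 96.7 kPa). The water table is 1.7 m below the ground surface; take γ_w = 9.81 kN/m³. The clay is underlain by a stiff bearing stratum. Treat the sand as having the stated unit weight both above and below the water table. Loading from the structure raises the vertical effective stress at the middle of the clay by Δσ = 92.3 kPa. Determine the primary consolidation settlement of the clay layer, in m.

Mid-depth of clay below the ground surface: z = 2.2 + 6.5/2 = 5.45 m.
Total vertical stress at mid-clay: σ_v = 17.5×2.2 + 18.1×3.25 = 97.325 kPa.
Pore pressure: u = 9.81×(5.45 − 1.7) = 36.788 kPa.
Initial effective stress: σ'_0 = σ_v − u = 97.325 − 36.788 = 60.537 kPa.
Final effective stress: σ'_f = 60.537 + 92.3 = 152.84 kPa.
σ'_f = 152.84 > σ'_p = 96.7 kPa, so the stress path crosses the preconsolidation pressure — recompression up to σ'_p, then virgin compression beyond:
S_c = H/(1+e₀)·[C_r·log₁₀(σ'_p/σ'_0) + C_c·log₁₀(σ'_f/σ'_p)]
    = 6.5/1.8 × [0.036×log₁₀(96.7/60.537) + 0.19×log₁₀(152.84/96.7)]
    = 3.6111 × [0.0073226 + 0.037774] = 0.1628 m

S_c ≈ 0.163 m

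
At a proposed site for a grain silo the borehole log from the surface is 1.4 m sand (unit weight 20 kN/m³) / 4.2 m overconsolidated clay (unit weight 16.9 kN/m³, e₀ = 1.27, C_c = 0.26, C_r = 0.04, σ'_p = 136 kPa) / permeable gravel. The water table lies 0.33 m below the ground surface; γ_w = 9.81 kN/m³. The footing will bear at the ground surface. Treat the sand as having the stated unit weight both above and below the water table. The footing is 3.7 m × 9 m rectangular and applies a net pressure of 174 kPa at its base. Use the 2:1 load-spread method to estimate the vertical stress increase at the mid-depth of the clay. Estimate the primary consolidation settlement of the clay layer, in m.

Mid-depth of clay below the ground surface: z = 1.4 + 4.2/2 = 3.5 m.
Total vertical stress at mid-clay: σ_v = 20×1.4 + 16.9×2.1 = 63.49 kPa.
Pore pressure: u = 9.81×(3.5 − 0.33) = 31.098 kPa.
Initial effective stress: σ'_0 = σ_v − u = 63.49 − 31.098 = 32.392 kPa.
Stress increase at mid-clay by the 2:1 spreading method:
Δσ = qBL/((B+z)(L+z)) = 174×3.7×9/((3.7+3.5)(9+3.5)) = 64.38 kPa
Final effective stress: σ'_f = 32.392 + 64.38 = 96.772 kPa.
σ'_f = 96.772 ≤ σ'_p = 136 kPa, so the clay remains overconsolidated and only the recompression index applies:
S_c = C_r·H/(1+e₀)·log₁₀(σ'_f/σ'_0) = 0.04×4.2/2.27×log₁₀(96.772/32.392)
    = 0.074008 × 0.47531 = 0.03518 m

S_c ≈ 0.0352 m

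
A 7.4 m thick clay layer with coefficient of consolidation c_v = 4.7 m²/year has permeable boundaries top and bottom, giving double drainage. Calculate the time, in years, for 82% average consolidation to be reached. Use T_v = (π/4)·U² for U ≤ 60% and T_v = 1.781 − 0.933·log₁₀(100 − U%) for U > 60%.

t ≈ 1.78 years

Drainage path length: H_d = H/2 = 3.7 m (double drainage).
U > 60%: T_v = 1.781 − 0.933·log₁₀(100 − 82) = 0.60983.
t = T_v·H_d²/c_v = 0.60983×3.7²/4.7 = 1.776 years.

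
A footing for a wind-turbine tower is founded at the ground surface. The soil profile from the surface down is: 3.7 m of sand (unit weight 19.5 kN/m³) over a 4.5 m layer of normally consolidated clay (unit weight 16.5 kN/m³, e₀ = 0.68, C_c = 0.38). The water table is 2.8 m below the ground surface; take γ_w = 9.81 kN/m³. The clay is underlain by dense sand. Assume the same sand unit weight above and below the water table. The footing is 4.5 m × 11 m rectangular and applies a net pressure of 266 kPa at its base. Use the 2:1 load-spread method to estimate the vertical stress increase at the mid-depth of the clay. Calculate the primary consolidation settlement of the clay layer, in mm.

S_c ≈ 295 mm

Mid-depth of clay below the ground surface: z = 3.7 + 4.5/2 = 5.95 m.
Total vertical stress at mid-clay: σ_v = 19.5×3.7 + 16.5×2.25 = 109.28 kPa.
Pore pressure: u = 9.81×(5.95 − 2.8) = 30.902 kPa.
Initial effective stress: σ'_0 = σ_v − u = 109.28 − 30.902 = 78.378 kPa.
Stress increase at mid-clay by the 2:1 spreading method:
Δσ = qBL/((B+z)(L+z)) = 266×4.5×11/((4.5+5.95)(11+5.95)) = 74.336 kPa
Final effective stress: σ'_f = σ'_0 + Δσ = 78.378 + 74.336 = 152.71 kPa.
Normally consolidated clay, so the full stress increment lies on the virgin compression line:
S_c = C_c·H/(1+e₀)·log₁₀(σ'_f/σ'_0) = 0.38×4.5/(1+0.68)×log₁₀(152.71/78.378)
    = 1.0179 × 0.28967 = 0.2949 m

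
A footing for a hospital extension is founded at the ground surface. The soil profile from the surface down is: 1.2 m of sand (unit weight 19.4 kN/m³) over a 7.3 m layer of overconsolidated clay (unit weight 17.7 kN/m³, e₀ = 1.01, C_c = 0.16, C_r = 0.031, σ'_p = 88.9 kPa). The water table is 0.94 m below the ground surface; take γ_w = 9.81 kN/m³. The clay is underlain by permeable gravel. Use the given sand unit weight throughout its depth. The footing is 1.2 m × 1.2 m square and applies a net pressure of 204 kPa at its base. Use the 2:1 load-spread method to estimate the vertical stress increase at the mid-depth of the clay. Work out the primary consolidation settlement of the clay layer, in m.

S_c ≈ 0.00734 m

Mid-depth of clay below the ground surface: z = 1.2 + 7.3/2 = 4.85 m.
Total vertical stress at mid-clay: σ_v = 19.4×1.2 + 17.7×3.65 = 87.885 kPa.
Pore pressure: u = 9.81×(4.85 − 0.94) = 38.357 kPa.
Initial effective stress: σ'_0 = σ_v − u = 87.885 − 38.357 = 49.528 kPa.
Stress increase at mid-clay by the 2:1 spreading method:
Δσ = qBL/((B+z)(L+z)) = 204×1.2×1.2/((1.2+4.85)(1.2+4.85)) = 8.0257 kPa
Final effective stress: σ'_f = 49.528 + 8.0257 = 57.554 kPa.
σ'_f = 57.554 ≤ σ'_p = 88.9 kPa, so the clay remains overconsolidated and only the recompression index applies:
S_c = C_r·H/(1+e₀)·log₁₀(σ'_f/σ'_0) = 0.031×7.3/2.01×log₁₀(57.554/49.528)
    = 0.11259 × 0.065225 = 0.007343 m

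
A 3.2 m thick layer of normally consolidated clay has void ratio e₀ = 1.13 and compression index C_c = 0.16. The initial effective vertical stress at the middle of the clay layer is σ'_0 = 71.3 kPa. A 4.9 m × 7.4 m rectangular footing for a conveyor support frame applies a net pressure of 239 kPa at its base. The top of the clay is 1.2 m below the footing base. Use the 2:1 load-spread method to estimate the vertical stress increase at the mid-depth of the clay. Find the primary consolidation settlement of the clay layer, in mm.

S_c ≈ 97.6 mm

Mid-depth of clay below the footing base: z = 1.2 + 3.2/2 = 2.8 m.
Stress increase at mid-clay by the 2:1 spreading method:
Δσ = qBL/((B+z)(L+z)) = 239×4.9×7.4/((4.9+2.8)(7.4+2.8)) = 110.34 kPa
Final effective stress: σ'_f = σ'_0 + Δσ = 71.3 + 110.34 = 181.64 kPa.
Normally consolidated clay, so the full stress increment lies on the virgin compression line:
S_c = C_c·H/(1+e₀)·log₁₀(σ'_f/σ'_0) = 0.16×3.2/(1+1.13)×log₁₀(181.64/71.3)
    = 0.24038 × 0.40612 = 0.09762 m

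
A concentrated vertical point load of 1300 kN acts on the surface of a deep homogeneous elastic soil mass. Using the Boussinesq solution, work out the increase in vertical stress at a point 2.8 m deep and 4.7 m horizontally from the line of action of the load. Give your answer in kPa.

Boussinesq vertical stress below a point load on an elastic half-space:
Δσ_z = 3P/(2πz²) · [1 + (r/z)²]^(−5/2)
r/z = 4.7/2.8 = 1.6786; [1+(r/z)²]^(−5/2) = 0.035117.
Δσ_z = 3×1300/(2π×2.8²) × 0.035117 = 79.171 × 0.035117 = 2.78 kPa

Δσ_z ≈ 2.78 kPa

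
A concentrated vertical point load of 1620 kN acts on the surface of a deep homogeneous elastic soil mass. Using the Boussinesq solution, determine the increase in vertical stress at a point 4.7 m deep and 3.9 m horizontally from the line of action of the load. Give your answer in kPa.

Boussinesq vertical stress below a point load on an elastic half-space:
Δσ_z = 3P/(2πz²) · [1 + (r/z)²]^(−5/2)
r/z = 3.9/4.7 = 0.82979; [1+(r/z)²]^(−5/2) = 0.26991.
Δσ_z = 3×1620/(2π×4.7²) × 0.26991 = 35.016 × 0.26991 = 9.451 kPa

Δσ_z ≈ 9.45 kPa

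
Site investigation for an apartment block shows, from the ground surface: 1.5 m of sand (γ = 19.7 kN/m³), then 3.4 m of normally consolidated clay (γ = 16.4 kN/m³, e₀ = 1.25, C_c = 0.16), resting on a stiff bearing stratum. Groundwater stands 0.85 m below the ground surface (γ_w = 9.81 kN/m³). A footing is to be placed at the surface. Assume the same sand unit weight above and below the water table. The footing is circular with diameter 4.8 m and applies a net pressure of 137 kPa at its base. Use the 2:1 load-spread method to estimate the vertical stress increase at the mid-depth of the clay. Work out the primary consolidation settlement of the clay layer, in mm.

Mid-depth of clay below the ground surface: z = 1.5 + 3.4/2 = 3.2 m.
Total vertical stress at mid-clay: σ_v = 19.7×1.5 + 16.4×1.7 = 57.43 kPa.
Pore pressure: u = 9.81×(3.2 − 0.85) = 23.054 kPa.
Initial effective stress: σ'_0 = σ_v − u = 57.43 − 23.054 = 34.376 kPa.
Stress increase at mid-clay by the 2:1 spreading method:
Δσ ≈ qD²/(D+z)² = 137×4.8²/(4.8+3.2)² = 49.32 kPa
Final effective stress: σ'_f = σ'_0 + Δσ = 34.376 + 49.32 = 83.696 kPa.
Normally consolidated clay, so the full stress increment lies on the virgin compression line:
S_c = C_c·H/(1+e₀)·log₁₀(σ'_f/σ'_0) = 0.16×3.4/(1+1.25)×log₁₀(83.696/34.376)
    = 0.24178 × 0.38645 = 0.09344 m

S_c ≈ 93.4 mm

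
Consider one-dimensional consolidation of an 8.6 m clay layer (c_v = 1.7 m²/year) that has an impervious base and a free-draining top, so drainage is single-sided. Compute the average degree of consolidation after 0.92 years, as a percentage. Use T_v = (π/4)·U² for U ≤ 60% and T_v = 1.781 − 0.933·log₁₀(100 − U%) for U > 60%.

Drainage path length: H_d = H = 8.6 m (single drainage).
T_v = c_v·t/H_d² = 1.7×0.92/8.6² = 0.021147.
T_v = 0.021147 corresponds to the U ≤ 60% branch:
U = √(4T_v/π) = 0.1641

U ≈ 16.4 %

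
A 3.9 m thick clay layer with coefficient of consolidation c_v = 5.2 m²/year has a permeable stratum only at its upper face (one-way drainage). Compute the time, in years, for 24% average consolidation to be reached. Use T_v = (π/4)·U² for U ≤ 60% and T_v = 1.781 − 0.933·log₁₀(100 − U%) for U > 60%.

t ≈ 0.132 years

Drainage path length: H_d = H = 3.9 m (single drainage).
U ≤ 60%: T_v = (π/4)·U² = (π/4)×0.24² = 0.045239.
t = T_v·H_d²/c_v = 0.045239×3.9²/5.2 = 0.1323 years.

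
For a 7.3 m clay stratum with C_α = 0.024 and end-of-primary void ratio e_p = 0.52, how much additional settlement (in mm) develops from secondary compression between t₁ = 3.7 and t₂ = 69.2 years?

S_s ≈ 147 mm

Secondary compression: S_s = C_α·H/(1+e_p)·log₁₀(t₂/t₁)
S_s = 0.024×7.3/(1+0.52)×log₁₀(69.2/3.7)
    = 0.1153 × 1.272 = 0.1466 m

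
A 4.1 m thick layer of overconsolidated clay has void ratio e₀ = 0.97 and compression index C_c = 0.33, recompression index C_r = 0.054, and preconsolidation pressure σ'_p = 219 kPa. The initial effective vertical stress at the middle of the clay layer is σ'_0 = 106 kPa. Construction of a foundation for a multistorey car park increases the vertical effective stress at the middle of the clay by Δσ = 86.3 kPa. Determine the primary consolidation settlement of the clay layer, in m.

S_c ≈ 0.0291 m

Final effective stress: σ'_f = 106 + 86.3 = 192.3 kPa.
σ'_f = 192.3 ≤ σ'_p = 219 kPa, so the clay remains overconsolidated and only the recompression index applies:
S_c = C_r·H/(1+e₀)·log₁₀(σ'_f/σ'_0) = 0.054×4.1/1.97×log₁₀(192.3/106)
    = 0.11238 × 0.25867 = 0.02907 m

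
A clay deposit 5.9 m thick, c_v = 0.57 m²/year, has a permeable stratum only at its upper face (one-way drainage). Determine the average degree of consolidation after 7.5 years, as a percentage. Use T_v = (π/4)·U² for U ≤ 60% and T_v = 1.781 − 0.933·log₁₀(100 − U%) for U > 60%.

U ≈ 39.5 %

Drainage path length: H_d = H = 5.9 m (single drainage).
T_v = c_v·t/H_d² = 0.57×7.5/5.9² = 0.12281.
T_v = 0.12281 corresponds to the U ≤ 60% branch:
U = √(4T_v/π) = 0.3954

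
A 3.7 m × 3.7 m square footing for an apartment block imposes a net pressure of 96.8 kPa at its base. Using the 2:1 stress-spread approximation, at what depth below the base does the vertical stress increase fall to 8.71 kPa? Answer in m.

z ≈ 8.63 m

2:1 spreading — at depth z the loaded area has grown by z in each plan dimension:
qB²/(B+z)² = Δσ_z ⇒ z = B(√(q/Δσ_z) − 1) = 3.7×(√(96.8/8.71) − 1) = 8.635 m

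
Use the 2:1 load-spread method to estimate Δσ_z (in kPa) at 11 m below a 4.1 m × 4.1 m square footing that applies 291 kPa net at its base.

Δσ_z ≈ 21.5 kPa

By the 2:1 method the load spreads at 1 horizontal : 2 vertical, so at depth z the loaded area has grown by z in each plan dimension:
Δσ = qBL/((B+z)(L+z)) = 291×4.1×4.1/((4.1+11)(4.1+11)) = 21.454 kPa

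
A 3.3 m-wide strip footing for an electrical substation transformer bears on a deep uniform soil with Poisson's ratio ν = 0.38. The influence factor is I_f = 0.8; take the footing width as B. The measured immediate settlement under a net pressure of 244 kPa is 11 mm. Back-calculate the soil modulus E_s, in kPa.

E_s ≈ 50100 kPa

S_e = q·B·(1−ν²)/E_s · I_f  ⇒  E_s = q·B·(1−ν²)·I_f / S_e.
E_s = 244 × 3.3 × 0.8556 × 0.8 / 0.011 = 50100 kPa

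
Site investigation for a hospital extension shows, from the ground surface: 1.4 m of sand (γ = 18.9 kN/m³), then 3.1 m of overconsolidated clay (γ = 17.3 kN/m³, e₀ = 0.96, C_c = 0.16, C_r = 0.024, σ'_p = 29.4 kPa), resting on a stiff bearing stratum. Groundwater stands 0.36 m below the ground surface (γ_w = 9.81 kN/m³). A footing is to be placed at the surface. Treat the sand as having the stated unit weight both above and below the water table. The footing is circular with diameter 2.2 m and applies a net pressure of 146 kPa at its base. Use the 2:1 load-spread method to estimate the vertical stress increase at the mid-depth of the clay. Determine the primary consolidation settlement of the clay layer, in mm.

Mid-depth of clay below the ground surface: z = 1.4 + 3.1/2 = 2.95 m.
Total vertical stress at mid-clay: σ_v = 18.9×1.4 + 17.3×1.55 = 53.275 kPa.
Pore pressure: u = 9.81×(2.95 − 0.36) = 25.408 kPa.
Initial effective stress: σ'_0 = σ_v − u = 53.275 − 25.408 = 27.867 kPa.
Stress increase at mid-clay by the 2:1 spreading method:
Δσ ≈ qD²/(D+z)² = 146×2.2²/(2.2+2.95)² = 26.643 kPa
Final effective stress: σ'_f = 27.867 + 26.643 = 54.51 kPa.
σ'_f = 54.51 > σ'_p = 29.4 kPa, so the stress path crosses the preconsolidation pressure — recompression up to σ'_p, then virgin compression beyond:
S_c = H/(1+e₀)·[C_r·log₁₀(σ'_p/σ'_0) + C_c·log₁₀(σ'_f/σ'_p)]
    = 3.1/1.96 × [0.024×log₁₀(29.4/27.867) + 0.16×log₁₀(54.51/29.4)]
    = 1.5816 × [0.00055817 + 0.042901] = 0.06874 m

S_c ≈ 68.7 mm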